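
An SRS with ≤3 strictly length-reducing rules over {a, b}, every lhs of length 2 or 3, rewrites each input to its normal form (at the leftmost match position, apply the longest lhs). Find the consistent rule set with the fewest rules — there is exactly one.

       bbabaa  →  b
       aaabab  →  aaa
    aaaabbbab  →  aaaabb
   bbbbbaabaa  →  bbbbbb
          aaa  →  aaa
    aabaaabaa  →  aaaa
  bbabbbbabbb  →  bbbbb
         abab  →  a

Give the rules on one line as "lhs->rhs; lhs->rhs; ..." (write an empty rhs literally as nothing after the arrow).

  | bbabaa => baa => b
  | aaabab => aaa
  | aaaabbbab => aaaabb
  | bbbbbaabaa => bbbbbbaa => bbbbbb

baa->b; bab->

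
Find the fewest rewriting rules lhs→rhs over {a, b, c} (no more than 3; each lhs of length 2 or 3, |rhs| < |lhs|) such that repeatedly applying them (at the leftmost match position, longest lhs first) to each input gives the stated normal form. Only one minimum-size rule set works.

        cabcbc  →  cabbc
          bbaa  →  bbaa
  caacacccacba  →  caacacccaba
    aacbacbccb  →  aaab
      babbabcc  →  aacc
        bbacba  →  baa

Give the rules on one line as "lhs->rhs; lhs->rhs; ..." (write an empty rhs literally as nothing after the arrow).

  | cabcbc => cabbc
  | bbaa
  | caacacccacba => caacacccaba
  | aacbacbccb => aabacbccb => aababccb => aaaccb => aaacb => aaab

bab->a; cb->b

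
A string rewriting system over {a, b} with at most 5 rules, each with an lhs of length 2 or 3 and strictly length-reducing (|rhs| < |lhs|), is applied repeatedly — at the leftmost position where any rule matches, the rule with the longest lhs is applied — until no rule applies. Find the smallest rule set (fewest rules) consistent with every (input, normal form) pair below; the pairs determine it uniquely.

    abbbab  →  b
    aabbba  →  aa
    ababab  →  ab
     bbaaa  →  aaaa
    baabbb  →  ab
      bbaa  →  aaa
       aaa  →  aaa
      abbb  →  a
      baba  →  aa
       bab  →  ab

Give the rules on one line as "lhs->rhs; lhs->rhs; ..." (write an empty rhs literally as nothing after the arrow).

aab->b; abb->b; ba->a; bb->a

  | abbbab => bbab => aab => b
  | aabbba => bbba => aba => aa
  | ababab => aabab => bab => ab
  | bbaaa => aaaa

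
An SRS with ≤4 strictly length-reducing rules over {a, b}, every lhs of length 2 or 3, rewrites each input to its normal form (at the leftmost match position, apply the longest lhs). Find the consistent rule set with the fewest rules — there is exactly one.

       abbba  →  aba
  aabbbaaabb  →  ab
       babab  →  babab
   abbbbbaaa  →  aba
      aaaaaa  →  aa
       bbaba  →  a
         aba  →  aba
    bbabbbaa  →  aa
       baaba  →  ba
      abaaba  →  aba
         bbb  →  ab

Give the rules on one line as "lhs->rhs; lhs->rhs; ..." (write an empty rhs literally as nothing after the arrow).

aaa->a; aab->aa; abb->ab; bb->a

  | abbba => abba => aba
  | aabbbaaabb => aabbaaabb => aabaaabb => aaaaabb => aaabb => abb => ab
  | babab
  | abbbbbaaa => abbbbaaa => abbbaaa => abbaaa => abaaa => aba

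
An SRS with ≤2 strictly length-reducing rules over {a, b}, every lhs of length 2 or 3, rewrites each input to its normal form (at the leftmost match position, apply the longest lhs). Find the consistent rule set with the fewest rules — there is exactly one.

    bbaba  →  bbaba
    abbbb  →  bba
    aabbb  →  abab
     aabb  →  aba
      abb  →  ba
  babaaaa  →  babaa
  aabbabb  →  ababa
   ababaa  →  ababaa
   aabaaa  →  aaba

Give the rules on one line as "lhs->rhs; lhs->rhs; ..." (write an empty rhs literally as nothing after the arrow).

  | bbaba
  | abbbb => babb => bba
  | aabbb => abab
  | aabb => aba

aaa->a; abb->ba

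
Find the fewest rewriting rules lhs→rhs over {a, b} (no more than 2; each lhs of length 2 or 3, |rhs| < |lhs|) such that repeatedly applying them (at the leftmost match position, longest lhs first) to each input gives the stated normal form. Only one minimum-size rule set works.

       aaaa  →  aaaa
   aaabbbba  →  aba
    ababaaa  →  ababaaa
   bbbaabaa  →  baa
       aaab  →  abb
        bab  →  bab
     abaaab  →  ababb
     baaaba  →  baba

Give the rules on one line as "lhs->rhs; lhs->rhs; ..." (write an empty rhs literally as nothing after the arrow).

aab->bb; bba->ba

  | aaaa
  | aaabbbba => abbbbba => abbbba => abbba => abba => aba
  | ababaaa
  | bbbaabaa => bbaabaa => baabaa => bbbaa => bbaa => baa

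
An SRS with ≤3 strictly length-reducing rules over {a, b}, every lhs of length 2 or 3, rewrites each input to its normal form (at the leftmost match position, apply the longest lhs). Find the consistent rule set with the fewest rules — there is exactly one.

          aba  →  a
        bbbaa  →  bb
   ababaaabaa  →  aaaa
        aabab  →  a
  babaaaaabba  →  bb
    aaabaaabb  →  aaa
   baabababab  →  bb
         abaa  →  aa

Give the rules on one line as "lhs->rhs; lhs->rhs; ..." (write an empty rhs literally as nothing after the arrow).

  | aba => a
  | bbbaa => bbaa => bba => bb
  | ababaaabaa => abaaabaa => aaabaa => aaaa
  | aabab => aab => a

ab->; ba->b; bbb->bb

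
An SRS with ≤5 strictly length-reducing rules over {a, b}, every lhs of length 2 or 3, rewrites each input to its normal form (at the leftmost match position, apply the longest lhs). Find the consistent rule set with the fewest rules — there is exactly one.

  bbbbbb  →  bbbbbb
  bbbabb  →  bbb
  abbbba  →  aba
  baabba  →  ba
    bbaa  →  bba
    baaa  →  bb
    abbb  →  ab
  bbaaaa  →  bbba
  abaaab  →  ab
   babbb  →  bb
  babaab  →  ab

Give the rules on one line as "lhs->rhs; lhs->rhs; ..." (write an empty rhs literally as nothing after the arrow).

aa->a; aaa->b; abb->ab; bab->

  | bbbbbb
  | bbbabb => bbb
  | abbbba => abbba => abba => aba
  | baabba => babba => ba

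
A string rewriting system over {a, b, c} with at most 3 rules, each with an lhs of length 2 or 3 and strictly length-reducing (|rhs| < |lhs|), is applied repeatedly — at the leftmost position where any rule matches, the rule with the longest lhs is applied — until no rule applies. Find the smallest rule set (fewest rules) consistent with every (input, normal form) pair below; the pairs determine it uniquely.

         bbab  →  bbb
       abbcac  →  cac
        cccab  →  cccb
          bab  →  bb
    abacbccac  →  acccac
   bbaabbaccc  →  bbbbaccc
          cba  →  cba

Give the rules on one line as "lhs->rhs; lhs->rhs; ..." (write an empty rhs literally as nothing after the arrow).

ab->b; aba->a; bc->c

  | bbab => bbb
  | abbcac => bbcac => bcac => cac
  | cccab => cccb
  | bab => bb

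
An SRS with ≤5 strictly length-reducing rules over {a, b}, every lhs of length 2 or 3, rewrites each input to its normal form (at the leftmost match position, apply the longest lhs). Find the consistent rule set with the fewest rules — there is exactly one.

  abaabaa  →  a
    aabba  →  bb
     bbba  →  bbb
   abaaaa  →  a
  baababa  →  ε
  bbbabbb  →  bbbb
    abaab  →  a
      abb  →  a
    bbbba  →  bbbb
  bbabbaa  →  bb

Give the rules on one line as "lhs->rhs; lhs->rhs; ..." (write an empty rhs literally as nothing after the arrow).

  | abaabaa => aaabaa => abaa => aaa => a
  | aabba => bba => bb
  | bbba => bbb
  | abaaaa => aaaaa => aaa => a

aa->; ab->a; ba->b; bab->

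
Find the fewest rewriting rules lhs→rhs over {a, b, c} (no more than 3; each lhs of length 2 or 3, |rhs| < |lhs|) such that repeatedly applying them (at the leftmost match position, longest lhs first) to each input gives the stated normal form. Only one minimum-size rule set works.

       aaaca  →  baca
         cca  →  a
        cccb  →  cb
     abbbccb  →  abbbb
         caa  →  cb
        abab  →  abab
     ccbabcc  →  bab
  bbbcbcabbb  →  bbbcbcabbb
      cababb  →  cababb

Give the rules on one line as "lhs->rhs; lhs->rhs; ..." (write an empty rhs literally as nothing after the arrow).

  | aaaca => baca
  | cca => a
  | cccb => cb
  | abbbccb => abbbb

aa->b; cc->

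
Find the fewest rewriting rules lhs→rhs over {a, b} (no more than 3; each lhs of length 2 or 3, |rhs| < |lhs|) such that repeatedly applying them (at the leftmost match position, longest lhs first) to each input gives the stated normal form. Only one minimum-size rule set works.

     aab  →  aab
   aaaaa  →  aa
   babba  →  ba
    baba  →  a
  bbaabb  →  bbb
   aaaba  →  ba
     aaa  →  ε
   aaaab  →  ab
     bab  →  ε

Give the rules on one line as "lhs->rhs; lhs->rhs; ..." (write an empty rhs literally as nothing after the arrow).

aaa->; baa->; bab->

  | aab
  | aaaaa => aa
  | babba => ba
  | baba => a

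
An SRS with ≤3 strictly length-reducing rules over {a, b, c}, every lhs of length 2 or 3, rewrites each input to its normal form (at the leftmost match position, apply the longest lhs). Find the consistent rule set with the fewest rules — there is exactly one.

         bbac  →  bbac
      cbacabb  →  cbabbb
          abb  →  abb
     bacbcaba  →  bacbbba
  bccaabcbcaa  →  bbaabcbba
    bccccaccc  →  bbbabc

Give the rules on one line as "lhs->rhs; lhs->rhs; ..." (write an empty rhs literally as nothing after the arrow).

  | bbac
  | cbacabb => cbabbb
  | abb
  | bacbcaba => bacbbba

ca->b; cc->b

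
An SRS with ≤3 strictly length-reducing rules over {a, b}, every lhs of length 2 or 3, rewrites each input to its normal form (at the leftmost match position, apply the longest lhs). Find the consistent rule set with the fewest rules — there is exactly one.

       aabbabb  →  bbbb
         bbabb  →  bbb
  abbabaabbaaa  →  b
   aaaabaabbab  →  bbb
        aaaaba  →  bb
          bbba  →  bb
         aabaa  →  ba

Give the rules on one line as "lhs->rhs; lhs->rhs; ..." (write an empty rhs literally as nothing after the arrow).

  | aabbabb => bbbabb => baabb => bbbb
  | bbabb => aabb => bbb
  | abbabaabbaaa => aaabaabbaaa => babaabbaaa => babbbbaaa => babbaaaa => baaaaaa => bbaaaa => aaaaa => baaa => bba => aa => b
  | aaaabaabbab => baabaabbab => bbbaabbab => baaabbab => bbabbab => aabbab => bbbab => baab => bbb

aa->b; bba->aa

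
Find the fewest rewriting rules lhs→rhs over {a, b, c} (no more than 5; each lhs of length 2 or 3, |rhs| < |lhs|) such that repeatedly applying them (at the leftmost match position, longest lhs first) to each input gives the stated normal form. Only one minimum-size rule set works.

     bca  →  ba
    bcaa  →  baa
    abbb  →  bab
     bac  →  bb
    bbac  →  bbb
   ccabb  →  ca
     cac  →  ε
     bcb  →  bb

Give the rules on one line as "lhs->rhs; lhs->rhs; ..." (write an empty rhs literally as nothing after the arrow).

  | bca => ba
  | bcaa => baa
  | abbb => bab
  | bac => bb

abb->ba; ac->b; bc->b; cb->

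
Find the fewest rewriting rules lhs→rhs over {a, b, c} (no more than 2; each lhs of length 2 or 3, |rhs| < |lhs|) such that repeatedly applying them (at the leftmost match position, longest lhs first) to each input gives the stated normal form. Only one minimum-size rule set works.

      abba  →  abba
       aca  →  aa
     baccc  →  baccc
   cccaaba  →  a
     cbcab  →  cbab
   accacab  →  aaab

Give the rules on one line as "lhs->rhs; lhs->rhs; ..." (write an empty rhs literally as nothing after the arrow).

  | abba
  | aca => aa
  | baccc
  | cccaaba => ccaaba => caaba => aaba => a

aba->; ca->a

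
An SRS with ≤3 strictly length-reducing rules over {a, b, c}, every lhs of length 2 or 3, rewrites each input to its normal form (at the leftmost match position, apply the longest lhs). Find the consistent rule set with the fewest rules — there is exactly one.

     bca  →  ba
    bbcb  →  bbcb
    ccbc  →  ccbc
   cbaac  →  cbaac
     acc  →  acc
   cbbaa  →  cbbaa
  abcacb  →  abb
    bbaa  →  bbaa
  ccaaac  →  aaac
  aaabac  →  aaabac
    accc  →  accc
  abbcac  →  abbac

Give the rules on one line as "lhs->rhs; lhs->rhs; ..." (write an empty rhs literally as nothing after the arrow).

acb->b; ca->a

  | bca => ba
  | bbcb
  | ccbc
  | cbaac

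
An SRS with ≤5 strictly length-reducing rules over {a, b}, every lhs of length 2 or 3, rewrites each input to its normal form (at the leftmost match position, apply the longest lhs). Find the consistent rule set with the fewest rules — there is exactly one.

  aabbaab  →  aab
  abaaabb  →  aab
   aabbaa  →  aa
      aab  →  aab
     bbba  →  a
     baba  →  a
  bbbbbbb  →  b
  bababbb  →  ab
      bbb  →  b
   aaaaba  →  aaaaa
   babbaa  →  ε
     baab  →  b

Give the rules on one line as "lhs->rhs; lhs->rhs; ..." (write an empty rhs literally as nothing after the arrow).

ba->a; baa->; bab->; bb->b

  | aabbaab => aabaab => aab
  | abaaabb => aabb => aab
  | aabbaa => aabaa => aa
  | aab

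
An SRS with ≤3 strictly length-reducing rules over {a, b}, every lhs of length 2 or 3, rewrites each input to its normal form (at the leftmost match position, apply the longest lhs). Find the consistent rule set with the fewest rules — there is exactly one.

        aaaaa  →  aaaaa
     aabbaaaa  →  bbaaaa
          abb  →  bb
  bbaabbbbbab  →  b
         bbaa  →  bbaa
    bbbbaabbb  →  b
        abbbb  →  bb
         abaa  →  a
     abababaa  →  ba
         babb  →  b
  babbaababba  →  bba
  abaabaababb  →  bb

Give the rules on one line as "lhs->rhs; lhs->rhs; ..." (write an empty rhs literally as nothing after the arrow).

  | aaaaa
  | aabbaaaa => abbaaaa => bbaaaa
  | abb => bb
  | bbaabbbbbab => bbabbbbbab => bbbbbbbab => abbbbbab => bbbbbab => abbbab => bbbab => abab => b

ab->b; aba->; bbb->ab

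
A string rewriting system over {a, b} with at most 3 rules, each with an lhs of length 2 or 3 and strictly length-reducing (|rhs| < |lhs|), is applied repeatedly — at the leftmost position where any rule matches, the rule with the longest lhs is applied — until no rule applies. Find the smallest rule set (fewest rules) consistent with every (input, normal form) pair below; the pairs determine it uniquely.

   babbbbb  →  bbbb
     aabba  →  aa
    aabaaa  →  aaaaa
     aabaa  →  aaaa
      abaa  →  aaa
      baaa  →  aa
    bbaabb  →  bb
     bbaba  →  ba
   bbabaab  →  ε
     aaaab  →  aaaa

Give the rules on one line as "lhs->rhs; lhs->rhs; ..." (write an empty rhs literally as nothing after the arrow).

  | babbbbb => bbbb
  | aabba => aa
  | aabaaa => aaaaa
  | aabaa => aaaa

ab->a; abb->; baa->ab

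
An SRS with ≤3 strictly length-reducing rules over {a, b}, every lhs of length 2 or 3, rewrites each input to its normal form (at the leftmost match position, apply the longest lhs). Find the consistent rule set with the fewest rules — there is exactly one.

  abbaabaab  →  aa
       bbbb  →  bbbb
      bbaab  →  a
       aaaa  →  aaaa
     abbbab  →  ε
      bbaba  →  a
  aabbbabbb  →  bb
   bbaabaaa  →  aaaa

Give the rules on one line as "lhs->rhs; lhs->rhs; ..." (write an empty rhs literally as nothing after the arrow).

ab->; ba->a

  | abbaabaab => baabaab => aabaab => aaab => aa
  | bbbb
  | bbaab => baab => aab => a
  | aaaa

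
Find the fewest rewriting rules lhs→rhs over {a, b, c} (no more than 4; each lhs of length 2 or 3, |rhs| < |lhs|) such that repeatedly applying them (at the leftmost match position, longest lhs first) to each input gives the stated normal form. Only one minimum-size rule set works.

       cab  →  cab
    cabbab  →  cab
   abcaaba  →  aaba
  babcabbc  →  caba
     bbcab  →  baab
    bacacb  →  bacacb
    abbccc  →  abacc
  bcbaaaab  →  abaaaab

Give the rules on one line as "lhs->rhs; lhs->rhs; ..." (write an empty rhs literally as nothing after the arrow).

abc->; bab->; bc->a

  | cab
  | cabbab => cab
  | abcaaba => aaba
  | babcabbc => cabbc => caba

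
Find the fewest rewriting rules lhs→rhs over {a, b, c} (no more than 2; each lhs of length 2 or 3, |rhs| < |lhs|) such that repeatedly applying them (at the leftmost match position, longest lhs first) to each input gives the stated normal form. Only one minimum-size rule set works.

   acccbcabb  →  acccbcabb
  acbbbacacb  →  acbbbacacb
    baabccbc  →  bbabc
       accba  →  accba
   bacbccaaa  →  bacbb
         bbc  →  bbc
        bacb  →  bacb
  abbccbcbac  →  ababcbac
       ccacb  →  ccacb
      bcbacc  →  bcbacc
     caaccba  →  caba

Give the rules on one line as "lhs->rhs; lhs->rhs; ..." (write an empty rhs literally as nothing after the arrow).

  | acccbcabb
  | acbbbacacb
  | baabccbc => bbbccbc => bbabc
  | accba

aa->b; bcc->a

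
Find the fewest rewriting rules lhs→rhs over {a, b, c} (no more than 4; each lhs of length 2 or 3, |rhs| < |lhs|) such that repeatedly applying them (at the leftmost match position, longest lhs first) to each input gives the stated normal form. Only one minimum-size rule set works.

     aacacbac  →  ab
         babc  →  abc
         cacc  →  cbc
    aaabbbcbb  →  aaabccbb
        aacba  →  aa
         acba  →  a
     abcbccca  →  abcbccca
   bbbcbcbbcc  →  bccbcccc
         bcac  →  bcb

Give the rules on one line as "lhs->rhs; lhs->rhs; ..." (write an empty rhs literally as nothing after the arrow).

  | aacacbac => abacbac => aacbac => abbac => abac => aac => ab
  | babc => abc
  | cacc => cbc
  | aaabbbcbb => aaabccbb

ac->b; ba->a; bbc->cc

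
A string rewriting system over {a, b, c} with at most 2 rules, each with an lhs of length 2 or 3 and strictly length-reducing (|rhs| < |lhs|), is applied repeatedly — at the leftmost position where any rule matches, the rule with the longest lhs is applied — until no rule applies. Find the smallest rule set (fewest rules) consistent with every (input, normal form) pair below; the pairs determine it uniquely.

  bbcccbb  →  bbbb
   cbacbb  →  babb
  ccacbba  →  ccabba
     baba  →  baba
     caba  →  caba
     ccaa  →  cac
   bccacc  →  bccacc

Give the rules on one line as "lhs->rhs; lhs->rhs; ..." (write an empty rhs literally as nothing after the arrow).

caa->ac; cb->b

  | bbcccbb => bbccbb => bbcbb => bbbb
  | cbacbb => bacbb => babb
  | ccacbba => ccabba
  | baba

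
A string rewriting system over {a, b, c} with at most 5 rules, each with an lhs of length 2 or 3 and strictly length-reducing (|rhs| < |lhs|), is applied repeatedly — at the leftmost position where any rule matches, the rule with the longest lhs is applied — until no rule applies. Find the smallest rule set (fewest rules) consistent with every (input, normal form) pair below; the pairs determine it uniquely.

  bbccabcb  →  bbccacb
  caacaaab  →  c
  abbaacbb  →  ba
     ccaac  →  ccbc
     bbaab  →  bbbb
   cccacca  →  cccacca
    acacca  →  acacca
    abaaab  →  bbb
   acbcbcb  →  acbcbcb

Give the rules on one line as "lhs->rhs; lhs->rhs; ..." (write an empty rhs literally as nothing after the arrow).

aa->b; ab->a; bca->c; cbb->

  | bbccabcb => bbccacb
  | caacaaab => cbcaaab => ccaab => ccbb => c
  | abbaacbb => abaacbb => aaacbb => bacbb => ba
  | ccaac => ccbc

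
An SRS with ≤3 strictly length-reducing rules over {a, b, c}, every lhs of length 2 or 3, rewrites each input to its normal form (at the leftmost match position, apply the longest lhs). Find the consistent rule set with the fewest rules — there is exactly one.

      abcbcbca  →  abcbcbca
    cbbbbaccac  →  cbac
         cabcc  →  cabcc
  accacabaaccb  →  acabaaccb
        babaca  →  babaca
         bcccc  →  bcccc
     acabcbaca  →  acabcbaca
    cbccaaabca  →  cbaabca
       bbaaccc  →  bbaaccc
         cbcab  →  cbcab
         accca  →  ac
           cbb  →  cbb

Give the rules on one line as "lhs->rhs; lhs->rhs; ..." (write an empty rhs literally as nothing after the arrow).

  | abcbcbca
  | cbbbbaccac => cbaccac => cbac
  | cabcc
  | accacabaaccb => acabaaccb

bbb->; cca->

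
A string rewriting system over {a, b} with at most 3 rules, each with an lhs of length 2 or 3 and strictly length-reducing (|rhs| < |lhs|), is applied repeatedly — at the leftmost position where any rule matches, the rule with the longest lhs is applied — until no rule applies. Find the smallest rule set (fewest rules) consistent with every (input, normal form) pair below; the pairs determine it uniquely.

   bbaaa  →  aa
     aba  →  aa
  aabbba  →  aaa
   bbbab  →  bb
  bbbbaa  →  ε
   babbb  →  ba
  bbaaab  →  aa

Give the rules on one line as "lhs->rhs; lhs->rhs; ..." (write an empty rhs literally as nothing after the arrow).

  | bbaaa => aa
  | aba => aa
  | aabbba => aabba => aaba => aaa
  | bbbab => bb

ab->a; bba->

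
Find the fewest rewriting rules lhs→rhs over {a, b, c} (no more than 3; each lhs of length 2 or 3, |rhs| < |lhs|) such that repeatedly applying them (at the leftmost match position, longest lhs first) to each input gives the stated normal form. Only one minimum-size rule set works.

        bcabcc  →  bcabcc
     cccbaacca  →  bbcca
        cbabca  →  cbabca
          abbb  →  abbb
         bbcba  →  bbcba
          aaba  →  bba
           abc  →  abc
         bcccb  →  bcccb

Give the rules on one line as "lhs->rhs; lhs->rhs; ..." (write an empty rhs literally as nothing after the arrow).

  | bcabcc
  | cccbaacca => cccbbcca => ccbbcca => cbbcca => bbcca
  | cbabca
  | abbb

aa->b; cbb->bb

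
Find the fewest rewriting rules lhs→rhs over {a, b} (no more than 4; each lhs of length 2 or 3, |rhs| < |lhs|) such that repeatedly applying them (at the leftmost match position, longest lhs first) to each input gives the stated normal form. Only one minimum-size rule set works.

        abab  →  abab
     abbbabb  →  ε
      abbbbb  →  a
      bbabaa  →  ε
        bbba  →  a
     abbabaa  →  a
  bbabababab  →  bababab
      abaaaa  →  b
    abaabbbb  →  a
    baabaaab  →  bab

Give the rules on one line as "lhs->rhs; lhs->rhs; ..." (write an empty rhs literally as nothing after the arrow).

  | abab
  | abbbabb => aabb => bbb => ε
  | abbbbb => abb => a
  | bbabaa => baa => bb => ε

aa->b; bb->; bba->; bbb->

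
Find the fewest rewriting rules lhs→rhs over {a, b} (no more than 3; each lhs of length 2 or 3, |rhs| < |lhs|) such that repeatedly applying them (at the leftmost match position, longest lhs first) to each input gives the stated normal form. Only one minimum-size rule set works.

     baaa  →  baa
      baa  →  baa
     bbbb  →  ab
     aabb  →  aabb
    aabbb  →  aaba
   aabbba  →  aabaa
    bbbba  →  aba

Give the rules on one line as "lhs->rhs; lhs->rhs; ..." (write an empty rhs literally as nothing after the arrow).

aaa->aa; bab->ab; bbb->ba

  | baaa => baa
  | baa
  | bbbb => bab => ab
  | aabb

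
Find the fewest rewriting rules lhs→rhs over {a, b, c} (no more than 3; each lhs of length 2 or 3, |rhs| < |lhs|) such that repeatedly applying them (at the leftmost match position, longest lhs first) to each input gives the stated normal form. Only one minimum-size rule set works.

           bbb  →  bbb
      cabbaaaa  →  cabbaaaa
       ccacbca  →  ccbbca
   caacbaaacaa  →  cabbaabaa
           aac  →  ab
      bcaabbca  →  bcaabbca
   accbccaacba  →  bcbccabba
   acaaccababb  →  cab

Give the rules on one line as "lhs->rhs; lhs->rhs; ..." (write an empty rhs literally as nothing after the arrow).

ac->b; bab->

  | bbb
  | cabbaaaa
  | ccacbca => ccbbca
  | caacbaaacaa => cabbaaacaa => cabbaabaa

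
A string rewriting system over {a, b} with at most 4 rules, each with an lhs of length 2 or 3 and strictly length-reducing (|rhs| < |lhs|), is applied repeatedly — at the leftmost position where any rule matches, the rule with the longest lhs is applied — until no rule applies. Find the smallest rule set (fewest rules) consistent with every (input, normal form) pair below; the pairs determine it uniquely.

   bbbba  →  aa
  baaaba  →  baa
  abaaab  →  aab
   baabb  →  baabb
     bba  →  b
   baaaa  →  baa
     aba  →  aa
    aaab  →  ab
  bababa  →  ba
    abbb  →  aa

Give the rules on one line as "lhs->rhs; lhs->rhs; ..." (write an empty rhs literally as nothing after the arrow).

aaa->a; aba->aa; bba->b; bbb->a

  | bbbba => aba => aa
  | baaaba => baba => baa
  | abaaab => aaaab => aab
  | baabb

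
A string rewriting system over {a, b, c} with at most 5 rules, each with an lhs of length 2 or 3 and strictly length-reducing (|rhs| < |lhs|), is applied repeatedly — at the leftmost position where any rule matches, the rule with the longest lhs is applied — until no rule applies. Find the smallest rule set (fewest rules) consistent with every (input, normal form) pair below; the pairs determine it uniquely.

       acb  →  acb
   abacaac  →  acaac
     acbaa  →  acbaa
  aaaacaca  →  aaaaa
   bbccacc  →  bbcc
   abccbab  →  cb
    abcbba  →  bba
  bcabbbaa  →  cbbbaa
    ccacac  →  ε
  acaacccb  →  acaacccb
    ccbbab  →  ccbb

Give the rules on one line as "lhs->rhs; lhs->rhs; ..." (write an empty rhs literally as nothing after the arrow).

  | acb
  | abacaac => acaac
  | acbaa
  | aaaacaca => aaaaa

ab->; abc->; bca->c; cac->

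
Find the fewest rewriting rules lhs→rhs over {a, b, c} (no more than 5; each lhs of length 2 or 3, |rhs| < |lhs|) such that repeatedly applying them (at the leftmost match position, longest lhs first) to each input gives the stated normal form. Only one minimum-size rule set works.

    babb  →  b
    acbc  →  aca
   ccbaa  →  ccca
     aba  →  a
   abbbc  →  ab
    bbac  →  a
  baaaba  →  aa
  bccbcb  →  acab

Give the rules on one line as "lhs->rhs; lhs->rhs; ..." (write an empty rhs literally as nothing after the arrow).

  | babb => b
  | acbc => aca
  | ccbaa => ccca
  | aba => a

ba->; bab->; bc->a; cba->cc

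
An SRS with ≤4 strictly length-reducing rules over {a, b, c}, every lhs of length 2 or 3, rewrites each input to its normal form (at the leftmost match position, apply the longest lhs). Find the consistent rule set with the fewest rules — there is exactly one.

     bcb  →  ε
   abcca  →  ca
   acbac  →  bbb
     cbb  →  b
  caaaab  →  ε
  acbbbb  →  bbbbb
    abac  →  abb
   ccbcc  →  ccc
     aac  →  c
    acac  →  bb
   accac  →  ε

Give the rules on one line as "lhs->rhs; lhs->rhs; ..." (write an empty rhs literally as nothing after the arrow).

  | bcb => cb => ε
  | abcca => acca => bca => ca
  | acbac => bbac => bbb
  | cbb => b

aa->; ac->b; bc->c; cb->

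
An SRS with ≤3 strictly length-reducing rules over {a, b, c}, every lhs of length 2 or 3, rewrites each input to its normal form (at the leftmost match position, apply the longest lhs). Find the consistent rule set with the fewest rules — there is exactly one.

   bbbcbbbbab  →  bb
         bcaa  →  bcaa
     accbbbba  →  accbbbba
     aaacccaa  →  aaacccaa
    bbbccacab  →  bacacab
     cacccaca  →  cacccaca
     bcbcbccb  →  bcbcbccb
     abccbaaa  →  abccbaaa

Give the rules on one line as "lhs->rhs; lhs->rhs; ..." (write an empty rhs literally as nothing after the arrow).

bab->; bbc->a

  | bbbcbbbbab => babbbbab => bbbab => bb
  | bcaa
  | accbbbba
  | aaacccaa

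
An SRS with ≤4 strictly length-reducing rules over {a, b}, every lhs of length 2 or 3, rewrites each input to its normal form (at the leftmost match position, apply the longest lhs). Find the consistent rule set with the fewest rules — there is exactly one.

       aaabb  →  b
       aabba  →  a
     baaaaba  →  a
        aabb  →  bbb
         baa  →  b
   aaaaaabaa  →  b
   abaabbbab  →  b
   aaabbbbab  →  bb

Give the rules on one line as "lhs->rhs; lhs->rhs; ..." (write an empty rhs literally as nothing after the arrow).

aa->b; ba->a; bab->

  | aaabb => babb => b
  | aabba => bbba => bba => ba => a
  | baaaaba => aaaaba => baaba => aaba => bba => ba => a
  | aabb => bbb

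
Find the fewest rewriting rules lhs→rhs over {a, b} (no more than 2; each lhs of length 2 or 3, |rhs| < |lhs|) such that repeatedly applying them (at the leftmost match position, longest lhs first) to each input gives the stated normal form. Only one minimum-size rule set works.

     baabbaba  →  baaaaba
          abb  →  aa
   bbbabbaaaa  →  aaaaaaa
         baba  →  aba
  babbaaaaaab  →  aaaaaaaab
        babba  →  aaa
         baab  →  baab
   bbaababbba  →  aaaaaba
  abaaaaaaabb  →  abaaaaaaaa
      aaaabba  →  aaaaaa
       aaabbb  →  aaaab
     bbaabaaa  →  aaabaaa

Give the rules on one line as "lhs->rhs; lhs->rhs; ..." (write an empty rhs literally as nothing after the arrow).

  | baabbaba => baaaaba
  | abb => aa
  | bbbabbaaaa => ababbaaaa => aabbaaaa => aaaaaaa
  | baba => aba

bab->ab; bb->a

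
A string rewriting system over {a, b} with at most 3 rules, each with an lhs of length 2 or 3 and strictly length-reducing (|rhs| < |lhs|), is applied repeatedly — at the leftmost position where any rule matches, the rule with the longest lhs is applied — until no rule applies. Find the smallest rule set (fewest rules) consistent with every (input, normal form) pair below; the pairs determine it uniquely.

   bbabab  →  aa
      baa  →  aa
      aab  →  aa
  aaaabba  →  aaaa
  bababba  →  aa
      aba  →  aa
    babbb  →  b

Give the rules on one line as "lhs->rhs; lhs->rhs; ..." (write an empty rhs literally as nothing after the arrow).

  | bbabab => babab => abab => aab => aa
  | baa => aa
  | aab => aa
  | aaaabba => aaaa

ab->a; abb->; ba->a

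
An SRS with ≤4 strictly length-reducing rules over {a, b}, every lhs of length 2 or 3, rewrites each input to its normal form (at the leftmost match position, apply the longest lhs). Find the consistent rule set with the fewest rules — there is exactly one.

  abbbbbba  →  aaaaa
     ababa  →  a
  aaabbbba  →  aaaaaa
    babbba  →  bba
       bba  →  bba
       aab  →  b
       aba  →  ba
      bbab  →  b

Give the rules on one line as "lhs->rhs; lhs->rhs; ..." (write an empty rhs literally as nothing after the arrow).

  | abbbbbba => aabbbba => aaabba => aaaaa
  | ababa => baba => a
  | aaabbbba => aaaabba => aaaaaa
  | babbba => bba

ab->b; abb->aa; bab->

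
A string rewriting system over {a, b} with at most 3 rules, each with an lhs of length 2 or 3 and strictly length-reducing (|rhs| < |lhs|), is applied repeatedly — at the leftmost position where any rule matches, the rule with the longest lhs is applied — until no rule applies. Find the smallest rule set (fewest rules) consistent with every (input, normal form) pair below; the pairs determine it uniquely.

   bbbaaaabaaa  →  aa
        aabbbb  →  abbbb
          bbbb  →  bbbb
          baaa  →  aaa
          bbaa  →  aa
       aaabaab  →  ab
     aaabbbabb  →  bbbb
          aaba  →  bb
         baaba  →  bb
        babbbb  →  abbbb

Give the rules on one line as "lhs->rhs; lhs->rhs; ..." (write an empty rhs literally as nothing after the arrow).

  | bbbaaaabaaa => bbaaaabaaa => baaaabaaa => aaaabaaa => aaabaaa => aabaaa => abaaa => bbaa => baa => aa
  | aabbbb => abbbb
  | bbbb
  | baaa => aaa

aab->ab; aba->bb; ba->a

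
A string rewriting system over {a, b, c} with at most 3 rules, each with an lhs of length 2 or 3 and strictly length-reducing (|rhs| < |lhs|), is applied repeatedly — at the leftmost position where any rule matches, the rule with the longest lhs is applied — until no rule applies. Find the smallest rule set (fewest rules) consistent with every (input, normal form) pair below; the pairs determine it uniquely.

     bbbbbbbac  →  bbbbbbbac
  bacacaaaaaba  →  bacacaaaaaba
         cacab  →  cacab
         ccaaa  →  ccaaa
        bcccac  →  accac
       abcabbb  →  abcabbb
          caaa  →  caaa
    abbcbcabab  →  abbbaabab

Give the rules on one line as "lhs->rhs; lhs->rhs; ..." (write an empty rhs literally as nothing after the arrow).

bcc->ac; cbc->ba

  | bbbbbbbac
  | bacacaaaaaba
  | cacab
  | ccaaa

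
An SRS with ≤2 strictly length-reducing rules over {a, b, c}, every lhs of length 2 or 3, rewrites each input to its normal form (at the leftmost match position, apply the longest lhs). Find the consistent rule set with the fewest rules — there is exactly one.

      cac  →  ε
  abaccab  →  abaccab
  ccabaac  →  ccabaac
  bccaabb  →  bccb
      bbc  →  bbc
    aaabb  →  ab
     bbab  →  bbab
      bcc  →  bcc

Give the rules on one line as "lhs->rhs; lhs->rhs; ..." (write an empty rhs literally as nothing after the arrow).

  | cac => ε
  | abaccab
  | ccabaac
  | bccaabb => bccb

aab->; cac->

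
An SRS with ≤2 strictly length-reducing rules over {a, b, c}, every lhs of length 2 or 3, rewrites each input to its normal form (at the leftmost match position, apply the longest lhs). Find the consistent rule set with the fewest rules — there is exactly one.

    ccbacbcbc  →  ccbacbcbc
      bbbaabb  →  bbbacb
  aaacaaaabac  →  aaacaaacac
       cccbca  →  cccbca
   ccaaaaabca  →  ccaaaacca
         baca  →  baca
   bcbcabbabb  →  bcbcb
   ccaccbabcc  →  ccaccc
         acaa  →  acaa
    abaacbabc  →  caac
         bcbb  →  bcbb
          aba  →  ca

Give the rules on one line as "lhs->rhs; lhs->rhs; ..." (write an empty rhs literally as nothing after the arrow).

ab->c; bcc->

  | ccbacbcbc
  | bbbaabb => bbbacb
  | aaacaaaabac => aaacaaacac
  | cccbca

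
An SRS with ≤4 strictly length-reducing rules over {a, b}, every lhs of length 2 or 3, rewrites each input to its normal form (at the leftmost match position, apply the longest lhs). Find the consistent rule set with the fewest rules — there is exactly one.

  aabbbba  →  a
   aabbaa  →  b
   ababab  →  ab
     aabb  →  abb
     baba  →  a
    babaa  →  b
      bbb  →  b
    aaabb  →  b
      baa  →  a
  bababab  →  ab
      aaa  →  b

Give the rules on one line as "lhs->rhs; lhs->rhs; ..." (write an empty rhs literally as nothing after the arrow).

  | aabbbba => abbbba => abba => aba => aa => a
  | aabbaa => abbaa => abaa => aaa => b
  | ababab => aabab => abab => aab => ab
  | aabb => abb

aa->a; aaa->b; ba->a; bbb->b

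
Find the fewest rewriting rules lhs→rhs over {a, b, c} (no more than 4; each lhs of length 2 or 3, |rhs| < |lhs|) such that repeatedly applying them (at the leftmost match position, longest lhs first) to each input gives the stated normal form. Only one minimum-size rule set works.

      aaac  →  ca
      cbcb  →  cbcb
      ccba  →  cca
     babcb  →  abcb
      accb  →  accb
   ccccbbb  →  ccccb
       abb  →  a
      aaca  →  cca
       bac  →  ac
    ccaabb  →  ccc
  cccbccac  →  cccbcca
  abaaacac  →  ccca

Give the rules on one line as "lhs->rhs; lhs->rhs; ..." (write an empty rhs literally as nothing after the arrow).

  | aaac => cac => ca
  | cbcb
  | ccba => cca
  | babcb => abcb

aa->c; ba->a; bb->; cac->ca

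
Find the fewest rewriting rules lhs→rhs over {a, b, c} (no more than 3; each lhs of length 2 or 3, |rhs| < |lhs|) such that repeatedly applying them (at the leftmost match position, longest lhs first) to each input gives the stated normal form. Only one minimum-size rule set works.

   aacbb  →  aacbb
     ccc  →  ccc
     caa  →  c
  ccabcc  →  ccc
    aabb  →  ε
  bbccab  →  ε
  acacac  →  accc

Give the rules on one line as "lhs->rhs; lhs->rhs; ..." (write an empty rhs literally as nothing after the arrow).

  | aacbb
  | ccc
  | caa => ca => c
  | ccabcc => ccbcc => ccc

ab->; bc->; ca->c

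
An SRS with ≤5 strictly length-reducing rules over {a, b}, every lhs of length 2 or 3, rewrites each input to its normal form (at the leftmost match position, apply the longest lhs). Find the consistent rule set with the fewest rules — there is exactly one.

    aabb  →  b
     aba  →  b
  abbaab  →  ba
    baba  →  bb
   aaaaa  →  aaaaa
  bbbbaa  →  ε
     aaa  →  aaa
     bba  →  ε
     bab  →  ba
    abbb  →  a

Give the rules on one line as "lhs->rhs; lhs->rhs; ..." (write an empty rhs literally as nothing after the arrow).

aab->; ab->a; aba->b; bba->

  | aabb => b
  | aba => b
  | abbaab => abaab => bab => ba
  | baba => bb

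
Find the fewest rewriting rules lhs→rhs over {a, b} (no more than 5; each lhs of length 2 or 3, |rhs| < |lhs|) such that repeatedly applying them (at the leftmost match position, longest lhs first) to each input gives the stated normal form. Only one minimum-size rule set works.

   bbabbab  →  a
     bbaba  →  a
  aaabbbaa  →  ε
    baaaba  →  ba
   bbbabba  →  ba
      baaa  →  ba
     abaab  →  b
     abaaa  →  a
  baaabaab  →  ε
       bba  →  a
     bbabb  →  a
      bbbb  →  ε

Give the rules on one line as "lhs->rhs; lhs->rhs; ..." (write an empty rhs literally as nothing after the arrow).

aa->; ab->a; aba->a; bb->

  | bbabbab => abbab => abab => ab => a
  | bbaba => aba => a
  | aaabbbaa => abbbaa => abbaa => abaa => aa => ε
  | baaaba => baba => ba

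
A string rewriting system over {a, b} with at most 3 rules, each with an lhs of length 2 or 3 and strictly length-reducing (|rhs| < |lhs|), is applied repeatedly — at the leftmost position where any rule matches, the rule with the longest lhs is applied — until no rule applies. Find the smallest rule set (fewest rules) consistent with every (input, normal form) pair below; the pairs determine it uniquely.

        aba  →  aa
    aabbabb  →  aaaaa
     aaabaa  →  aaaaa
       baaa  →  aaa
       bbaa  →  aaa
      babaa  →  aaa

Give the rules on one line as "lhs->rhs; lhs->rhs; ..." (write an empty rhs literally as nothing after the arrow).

ba->a; bb->a

  | aba => aa
  | aabbabb => aaaabb => aaaaa
  | aaabaa => aaaaa
  | baaa => aaa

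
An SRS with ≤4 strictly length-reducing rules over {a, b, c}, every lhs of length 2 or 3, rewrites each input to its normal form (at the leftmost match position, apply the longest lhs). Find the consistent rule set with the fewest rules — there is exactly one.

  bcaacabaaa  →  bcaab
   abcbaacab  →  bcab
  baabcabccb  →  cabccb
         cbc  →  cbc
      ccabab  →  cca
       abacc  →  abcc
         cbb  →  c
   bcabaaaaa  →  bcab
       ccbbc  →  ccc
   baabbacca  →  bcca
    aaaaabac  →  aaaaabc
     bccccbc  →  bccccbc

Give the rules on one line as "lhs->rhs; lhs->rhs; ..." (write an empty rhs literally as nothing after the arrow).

  | bcaacabaaa => bcaabaaa => bcaabaa => bcaaba => bcaab
  | abcbaacab => acbaacab => baacab => bacab => bcab
  | baabcabccb => babcabccb => bbcabccb => cabccb
  | cbc

ac->; ba->b; bb->; bcb->cb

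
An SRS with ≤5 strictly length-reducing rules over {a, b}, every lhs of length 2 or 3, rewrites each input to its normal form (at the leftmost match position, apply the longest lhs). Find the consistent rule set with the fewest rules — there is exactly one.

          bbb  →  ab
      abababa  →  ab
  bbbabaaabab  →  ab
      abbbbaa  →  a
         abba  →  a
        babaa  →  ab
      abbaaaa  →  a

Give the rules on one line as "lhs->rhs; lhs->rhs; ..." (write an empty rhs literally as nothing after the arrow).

  | bbb => ab
  | abababa => aababa => ababa => aaba => aba => ab
  | bbbabaaabab => ababaaabab => aabaaabab => abaaabab => abaabab => ababab => aabab => abab => aab => ab
  | abbbbaa => aabbaa => abbaa => aaaa => aaa => aa => a

aa->a; ba->b; bab->ab; bb->a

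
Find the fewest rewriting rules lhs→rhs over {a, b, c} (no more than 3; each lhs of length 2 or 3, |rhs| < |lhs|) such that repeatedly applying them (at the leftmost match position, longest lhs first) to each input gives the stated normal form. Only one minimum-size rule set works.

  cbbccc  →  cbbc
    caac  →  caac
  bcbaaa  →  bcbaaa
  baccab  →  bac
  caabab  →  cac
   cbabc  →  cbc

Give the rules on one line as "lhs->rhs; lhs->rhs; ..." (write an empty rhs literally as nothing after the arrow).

  | cbbccc => cbbcc => cbbc
  | caac
  | bcbaaa
  | baccab => bacab => bacc => bac

ab->c; cc->c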